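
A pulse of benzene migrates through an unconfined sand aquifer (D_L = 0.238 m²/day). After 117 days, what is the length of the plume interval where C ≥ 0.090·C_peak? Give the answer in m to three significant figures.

The plume is Gaussian with σ = √(2Dt) = √(2 × 0.238 × 117) = 7.463 m.
C/C_peak = exp(−Δx²/(2σ²)) = 0.090 ⇒ Δx = σ·√(−2 ln 0.090) = 7.463 × 2.195 = 16.38 m.
Width = 2Δx = 32.8 m.

32.8 m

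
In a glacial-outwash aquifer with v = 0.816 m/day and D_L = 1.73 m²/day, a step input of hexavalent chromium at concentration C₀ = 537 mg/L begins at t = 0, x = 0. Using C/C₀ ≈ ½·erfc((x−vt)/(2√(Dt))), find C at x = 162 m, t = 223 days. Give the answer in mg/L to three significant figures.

For a continuous step input, C/C₀ ≈ ½·erfc((x−vt)/(2√(Dt))).
vt = 0.816 × 223 = 181.968 m and 2√(Dt) = 2√(1.73 × 223) = 39.28 m.
Argument (x−vt)/(2√(Dt)) = (162 − 181.968)/39.28 = -0.5084; ½·erfc(-0.5084) = 0.7639.
C = 537 × 0.7639 = 410 mg/L.

410 mg/L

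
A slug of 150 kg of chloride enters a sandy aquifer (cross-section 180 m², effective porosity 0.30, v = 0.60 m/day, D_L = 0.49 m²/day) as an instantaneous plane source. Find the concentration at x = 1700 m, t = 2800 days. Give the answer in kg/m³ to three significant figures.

0.0197 kg/m³

For an instantaneous plane source, C(x,t) = M/(n_e·A·√(4πDt)) · exp(−(x−vt)²/(4Dt)), with n_e·A the pore (flow) area.
Plume center vt = 0.60 × 2800 = 1680 m, so the well at 1700 m is 20 m downgradient of the peak.
√(4πDt) = 131.3 m, giving peak height M/(n_e·A·√(4πDt)) = 150/(0.30 × 180 × 131.3) = 0.02116 kg/m³.
(x−vt)²/(4Dt) = (20)²/(4 × 0.49 × 2800) = 0.07289; exp(−0.07289) = 0.9297.
C = 0.02116 × 0.9297 = 0.0197 kg/m³.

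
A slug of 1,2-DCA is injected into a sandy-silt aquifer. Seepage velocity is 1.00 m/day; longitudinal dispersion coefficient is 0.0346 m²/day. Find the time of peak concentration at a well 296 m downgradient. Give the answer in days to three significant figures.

296 days

For the 1D instantaneous-source solution, setting ∂C/∂t = 0 at fixed x gives v²t² + 2Dt − x² = 0, so t = (√(D² + v²x²) − D)/v².
√(D² + v²x²) = √(0.0346² + 1.00² × 296²) = 296.0; v² = 1.
t = (296.0 − 0.0346)/1 = 296 days (vs. the pure-advection estimate x/v = 296 d).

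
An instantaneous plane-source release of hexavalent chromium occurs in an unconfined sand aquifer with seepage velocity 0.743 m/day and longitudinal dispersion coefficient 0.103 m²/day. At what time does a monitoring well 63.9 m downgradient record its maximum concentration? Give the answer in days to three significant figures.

For the 1D instantaneous-source solution, setting ∂C/∂t = 0 at fixed x gives v²t² + 2Dt − x² = 0, so t = (√(D² + v²x²) − D)/v².
√(D² + v²x²) = √(0.103² + 0.743² × 63.9²) = 47.48; v² = 0.552049.
t = (47.48 − 0.103)/0.552049 = 85.8 days (vs. the pure-advection estimate x/v = 86.0 d).

85.8 days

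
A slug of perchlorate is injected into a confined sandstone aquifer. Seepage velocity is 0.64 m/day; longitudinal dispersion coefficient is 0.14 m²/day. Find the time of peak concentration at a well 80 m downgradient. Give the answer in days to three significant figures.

125 days

For the 1D instantaneous-source solution, setting ∂C/∂t = 0 at fixed x gives v²t² + 2Dt − x² = 0, so t = (√(D² + v²x²) − D)/v².
√(D² + v²x²) = √(0.14² + 0.64² × 80²) = 51.20; v² = 0.4096.
t = (51.20 − 0.14)/0.4096 = 125 days (vs. the pure-advection estimate x/v = 125 d).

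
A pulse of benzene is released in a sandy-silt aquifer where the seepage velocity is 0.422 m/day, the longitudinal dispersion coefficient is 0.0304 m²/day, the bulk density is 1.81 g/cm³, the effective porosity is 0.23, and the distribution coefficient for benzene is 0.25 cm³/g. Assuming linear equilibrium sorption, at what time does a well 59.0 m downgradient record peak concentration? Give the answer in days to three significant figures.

414 days

Retardation factor R = 1 + ρ_b·K_d/n = 1 + 1.81 × 0.25/0.23 = 2.967.
Sorption retards both mechanisms: v_R = v/R = 0.1422 m/day, D_R = D/R = 0.01025 m²/day.
Peak time from v_R²t² + 2D_R t − x² = 0: t = (√(D_R² + v_R²x²) − D_R)/v_R².
√(D_R² + v_R²x²) = √(0.01025² + 0.1422² × 59.0²) = 8.390; v_R² = 0.02022.
t = (8.390 − 0.01025)/0.02022 = 414 days.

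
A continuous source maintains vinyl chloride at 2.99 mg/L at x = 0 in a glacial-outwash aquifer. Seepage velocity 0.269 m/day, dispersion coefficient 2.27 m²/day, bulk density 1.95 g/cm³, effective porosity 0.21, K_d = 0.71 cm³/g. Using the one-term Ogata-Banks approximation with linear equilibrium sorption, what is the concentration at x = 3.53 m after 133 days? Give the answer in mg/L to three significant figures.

Retardation factor R = 1 + ρ_b·K_d/n = 1 + 1.95 × 0.71/0.21 = 7.593.
Sorption retards both mechanisms: v_R = v/R = 0.03543 m/day, D_R = D/R = 0.2990 m²/day.
v_R·t = 0.03543 × 133 = 4.71219 m; 2√(D_R t) = 12.61 m; argument = (3.53 − 4.71219)/12.61 = -0.09375.
C = C₀ × ½·erfc(-0.09375) = 2.99 × 0.5527 = 1.65 mg/L.

1.65 mg/L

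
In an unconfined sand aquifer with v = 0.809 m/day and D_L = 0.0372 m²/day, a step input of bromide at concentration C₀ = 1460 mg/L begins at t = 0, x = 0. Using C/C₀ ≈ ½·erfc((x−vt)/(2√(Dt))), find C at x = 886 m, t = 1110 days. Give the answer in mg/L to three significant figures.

For a continuous step input, C/C₀ ≈ ½·erfc((x−vt)/(2√(Dt))).
vt = 0.809 × 1110 = 897.99 m and 2√(Dt) = 2√(0.0372 × 1110) = 12.85 m.
Argument (x−vt)/(2√(Dt)) = (886 − 897.99)/12.85 = -0.9331; ½·erfc(-0.9331) = 0.9065.
C = 1460 × 0.9065 = 1320 mg/L.

1320 mg/L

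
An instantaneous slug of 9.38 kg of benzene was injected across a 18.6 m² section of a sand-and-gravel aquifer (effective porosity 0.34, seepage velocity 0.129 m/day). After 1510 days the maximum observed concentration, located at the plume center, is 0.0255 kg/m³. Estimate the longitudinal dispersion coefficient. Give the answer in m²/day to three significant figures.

At the plume center C_max = M/(n_e·A·√(4πDt)), so D = M²/(4πt·(n_e·A·C_max)²).
n_e·A·C_max = 0.34 × 18.6 × 0.0255 = 0.1613 kg/m.
D = 9.38²/(4π × 1510 × 0.1613²) = 0.178 m²/day.

0.178 m²/day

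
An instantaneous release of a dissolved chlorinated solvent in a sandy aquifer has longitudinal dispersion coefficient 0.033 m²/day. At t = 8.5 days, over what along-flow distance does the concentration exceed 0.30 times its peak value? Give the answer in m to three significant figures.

The plume is Gaussian with σ = √(2Dt) = √(2 × 0.033 × 8.5) = 0.7490 m.
C/C_peak = exp(−Δx²/(2σ²)) = 0.30 ⇒ Δx = σ·√(−2 ln 0.30) = 0.7490 × 1.552 = 1.162 m.
Width = 2Δx = 2.32 m.

2.32 m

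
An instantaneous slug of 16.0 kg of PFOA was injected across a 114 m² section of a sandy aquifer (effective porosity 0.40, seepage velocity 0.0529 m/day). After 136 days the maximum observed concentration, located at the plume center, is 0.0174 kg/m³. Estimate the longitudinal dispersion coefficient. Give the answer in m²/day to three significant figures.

At the plume center C_max = M/(n_e·A·√(4πDt)), so D = M²/(4πt·(n_e·A·C_max)²).
n_e·A·C_max = 0.40 × 114 × 0.0174 = 0.7934 kg/m.
D = 16.0²/(4π × 136 × 0.7934²) = 0.238 m²/day.

0.238 m²/day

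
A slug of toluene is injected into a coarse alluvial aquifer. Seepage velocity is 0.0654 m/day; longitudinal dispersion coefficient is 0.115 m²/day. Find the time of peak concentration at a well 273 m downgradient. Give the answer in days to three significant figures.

4150 days

For the 1D instantaneous-source solution, setting ∂C/∂t = 0 at fixed x gives v²t² + 2Dt − x² = 0, so t = (√(D² + v²x²) − D)/v².
√(D² + v²x²) = √(0.115² + 0.0654² × 273²) = 17.85; v² = 0.00427716.
t = (17.85 − 0.115)/0.00427716 = 4150 days (vs. the pure-advection estimate x/v = 4170 d).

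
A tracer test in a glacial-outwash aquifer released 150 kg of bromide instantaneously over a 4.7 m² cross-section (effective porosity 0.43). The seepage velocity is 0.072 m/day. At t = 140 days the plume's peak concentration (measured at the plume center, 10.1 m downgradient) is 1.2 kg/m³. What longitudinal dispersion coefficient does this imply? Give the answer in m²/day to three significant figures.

At the plume center C_max = M/(n_e·A·√(4πDt)), so D = M²/(4πt·(n_e·A·C_max)²).
n_e·A·C_max = 0.43 × 4.7 × 1.2 = 2.425 kg/m.
D = 150²/(4π × 140 × 2.425²) = 2.17 m²/day.

2.17 m²/day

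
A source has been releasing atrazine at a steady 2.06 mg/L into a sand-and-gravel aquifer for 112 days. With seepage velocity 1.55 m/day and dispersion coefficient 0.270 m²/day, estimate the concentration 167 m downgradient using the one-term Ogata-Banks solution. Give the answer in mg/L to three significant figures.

1.65 mg/L

For a continuous step input, C/C₀ ≈ ½·erfc((x−vt)/(2√(Dt))).
vt = 1.55 × 112 = 173.6 m and 2√(Dt) = 2√(0.270 × 112) = 11.00 m.
Argument (x−vt)/(2√(Dt)) = (167 − 173.6)/11.00 = -0.6000; ½·erfc(-0.6000) = 0.8019.
C = 2.06 × 0.8019 = 1.65 mg/L.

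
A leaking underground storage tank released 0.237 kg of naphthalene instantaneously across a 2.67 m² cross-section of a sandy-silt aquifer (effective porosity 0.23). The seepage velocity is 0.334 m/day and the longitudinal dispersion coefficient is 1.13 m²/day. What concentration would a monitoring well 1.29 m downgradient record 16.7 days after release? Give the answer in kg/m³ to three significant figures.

For an instantaneous plane source, C(x,t) = M/(n_e·A·√(4πDt)) · exp(−(x−vt)²/(4Dt)), with n_e·A the pore (flow) area.
Plume center vt = 0.334 × 16.7 = 5.5778 m, so the well at 1.29 m is 4.2878 m upgradient of the peak.
√(4πDt) = 15.40 m, giving peak height M/(n_e·A·√(4πDt)) = 0.237/(0.23 × 2.67 × 15.40) = 0.02506 kg/m³.
(x−vt)²/(4Dt) = (-4.2878)²/(4 × 1.13 × 16.7) = 0.2436; exp(−0.2436) = 0.7838.
C = 0.02506 × 0.7838 = 0.0196 kg/m³.

0.0196 kg/m³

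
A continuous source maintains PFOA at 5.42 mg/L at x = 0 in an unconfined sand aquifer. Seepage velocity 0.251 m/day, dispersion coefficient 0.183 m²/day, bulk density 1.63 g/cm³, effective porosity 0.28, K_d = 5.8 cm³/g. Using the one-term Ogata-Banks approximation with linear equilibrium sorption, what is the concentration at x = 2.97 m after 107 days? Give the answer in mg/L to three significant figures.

0.104 mg/L

Retardation factor R = 1 + ρ_b·K_d/n = 1 + 1.63 × 5.8/0.28 = 34.76.
Sorption retards both mechanisms: v_R = v/R = 0.007221 m/day, D_R = D/R = 0.005265 m²/day.
v_R·t = 0.007221 × 107 = 0.772647 m; 2√(D_R t) = 1.501 m; argument = (2.97 − 0.772647)/1.501 = 1.464.
C = C₀ × ½·erfc(1.464) = 5.42 × 0.01921 = 0.104 mg/L.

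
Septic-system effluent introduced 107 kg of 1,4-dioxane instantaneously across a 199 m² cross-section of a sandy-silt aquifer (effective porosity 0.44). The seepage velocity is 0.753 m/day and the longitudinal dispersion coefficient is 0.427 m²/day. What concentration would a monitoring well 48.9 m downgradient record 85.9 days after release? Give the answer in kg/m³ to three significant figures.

For an instantaneous plane source, C(x,t) = M/(n_e·A·√(4πDt)) · exp(−(x−vt)²/(4Dt)), with n_e·A the pore (flow) area.
Plume center vt = 0.753 × 85.9 = 64.6827 m, so the well at 48.9 m is 15.7827 m upgradient of the peak.
√(4πDt) = 21.47 m, giving peak height M/(n_e·A·√(4πDt)) = 107/(0.44 × 199 × 21.47) = 0.05692 kg/m³.
(x−vt)²/(4Dt) = (-15.7827)²/(4 × 0.427 × 85.9) = 1.698; exp(−1.698) = 0.1830.
C = 0.05692 × 0.1830 = 0.0104 kg/m³.

0.0104 kg/m³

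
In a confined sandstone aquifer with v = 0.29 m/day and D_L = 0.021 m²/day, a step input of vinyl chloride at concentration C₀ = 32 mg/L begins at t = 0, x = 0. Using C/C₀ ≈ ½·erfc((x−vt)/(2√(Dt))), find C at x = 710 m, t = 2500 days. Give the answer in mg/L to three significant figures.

For a continuous step input, C/C₀ ≈ ½·erfc((x−vt)/(2√(Dt))).
vt = 0.29 × 2500 = 725 m and 2√(Dt) = 2√(0.021 × 2500) = 14.49 m.
Argument (x−vt)/(2√(Dt)) = (710 − 725)/14.49 = -1.035; ½·erfc(-1.035) = 0.9284.
C = 32 × 0.9284 = 29.7 mg/L.

29.7 mg/L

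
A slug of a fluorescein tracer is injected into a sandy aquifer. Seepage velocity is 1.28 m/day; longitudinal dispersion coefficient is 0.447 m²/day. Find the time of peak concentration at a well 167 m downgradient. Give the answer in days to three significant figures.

130 days

For the 1D instantaneous-source solution, setting ∂C/∂t = 0 at fixed x gives v²t² + 2Dt − x² = 0, so t = (√(D² + v²x²) − D)/v².
√(D² + v²x²) = √(0.447² + 1.28² × 167²) = 213.8; v² = 1.6384.
t = (213.8 − 0.447)/1.6384 = 130 days (vs. the pure-advection estimate x/v = 130 d).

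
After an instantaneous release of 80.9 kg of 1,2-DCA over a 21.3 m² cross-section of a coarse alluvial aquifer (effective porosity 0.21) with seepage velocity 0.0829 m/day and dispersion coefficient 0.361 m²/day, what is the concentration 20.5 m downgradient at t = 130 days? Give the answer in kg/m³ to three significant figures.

0.450 kg/m³

For an instantaneous plane source, C(x,t) = M/(n_e·A·√(4πDt)) · exp(−(x−vt)²/(4Dt)), with n_e·A the pore (flow) area.
Plume center vt = 0.0829 × 130 = 10.777 m, so the well at 20.5 m is 9.723 m downgradient of the peak.
√(4πDt) = 24.28 m, giving peak height M/(n_e·A·√(4πDt)) = 80.9/(0.21 × 21.3 × 24.28) = 0.7449 kg/m³.
(x−vt)²/(4Dt) = (9.723)²/(4 × 0.361 × 130) = 0.5036; exp(−0.5036) = 0.6044.
C = 0.7449 × 0.6044 = 0.450 kg/m³.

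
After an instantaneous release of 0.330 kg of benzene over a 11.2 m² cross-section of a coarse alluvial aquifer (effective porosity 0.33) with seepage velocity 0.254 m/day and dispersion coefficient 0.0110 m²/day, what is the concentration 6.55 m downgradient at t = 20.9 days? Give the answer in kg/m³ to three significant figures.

For an instantaneous plane source, C(x,t) = M/(n_e·A·√(4πDt)) · exp(−(x−vt)²/(4Dt)), with n_e·A the pore (flow) area.
Plume center vt = 0.254 × 20.9 = 5.3086 m, so the well at 6.55 m is 1.2414 m downgradient of the peak.
√(4πDt) = 1.700 m, giving peak height M/(n_e·A·√(4πDt)) = 0.330/(0.33 × 11.2 × 1.700) = 0.05252 kg/m³.
(x−vt)²/(4Dt) = (1.2414)²/(4 × 0.0110 × 20.9) = 1.676; exp(−1.676) = 0.1871.
C = 0.05252 × 0.1871 = 0.00983 kg/m³.

0.00983 kg/m³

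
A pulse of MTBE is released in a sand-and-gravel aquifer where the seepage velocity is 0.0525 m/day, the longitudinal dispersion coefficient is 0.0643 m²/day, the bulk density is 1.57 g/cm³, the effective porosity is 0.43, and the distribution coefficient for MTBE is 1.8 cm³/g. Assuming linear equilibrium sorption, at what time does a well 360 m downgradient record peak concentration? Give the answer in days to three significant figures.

Retardation factor R = 1 + ρ_b·K_d/n = 1 + 1.57 × 1.8/0.43 = 7.572.
Sorption retards both mechanisms: v_R = v/R = 0.006933 m/day, D_R = D/R = 0.008492 m²/day.
Peak time from v_R²t² + 2D_R t − x² = 0: t = (√(D_R² + v_R²x²) − D_R)/v_R².
√(D_R² + v_R²x²) = √(0.008492² + 0.006933² × 360²) = 2.496; v_R² = 4.807e-05.
t = (2.496 − 0.008492)/4.807e-05 = 51700 days.

51700 days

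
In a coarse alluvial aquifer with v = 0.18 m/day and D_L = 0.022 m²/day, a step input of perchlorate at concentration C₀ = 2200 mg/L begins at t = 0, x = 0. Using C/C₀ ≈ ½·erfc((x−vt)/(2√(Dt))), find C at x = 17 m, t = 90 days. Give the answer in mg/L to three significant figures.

For a continuous step input, C/C₀ ≈ ½·erfc((x−vt)/(2√(Dt))).
vt = 0.18 × 90 = 16.2 m and 2√(Dt) = 2√(0.022 × 90) = 2.814 m.
Argument (x−vt)/(2√(Dt)) = (17 − 16.2)/2.814 = 0.2843; ½·erfc(0.2843) = 0.3438.
C = 2200 × 0.3438 = 756 mg/L.

756 mg/L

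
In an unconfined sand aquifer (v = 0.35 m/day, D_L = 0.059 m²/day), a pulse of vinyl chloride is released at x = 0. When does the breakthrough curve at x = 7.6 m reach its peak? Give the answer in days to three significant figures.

21.2 days

For the 1D instantaneous-source solution, setting ∂C/∂t = 0 at fixed x gives v²t² + 2Dt − x² = 0, so t = (√(D² + v²x²) − D)/v².
√(D² + v²x²) = √(0.059² + 0.35² × 7.6²) = 2.661; v² = 0.1225.
t = (2.661 − 0.059)/0.1225 = 21.2 days (vs. the pure-advection estimate x/v = 21.7 d).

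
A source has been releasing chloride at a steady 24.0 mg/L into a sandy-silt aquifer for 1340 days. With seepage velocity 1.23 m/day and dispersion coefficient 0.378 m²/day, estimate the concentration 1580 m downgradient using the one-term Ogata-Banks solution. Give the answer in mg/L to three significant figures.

23.6 mg/L

For a continuous step input, C/C₀ ≈ ½·erfc((x−vt)/(2√(Dt))).
vt = 1.23 × 1340 = 1648.2 m and 2√(Dt) = 2√(0.378 × 1340) = 45.01 m.
Argument (x−vt)/(2√(Dt)) = (1580 − 1648.2)/45.01 = -1.515; ½·erfc(-1.515) = 0.9839.
C = 24.0 × 0.9839 = 23.6 mg/L.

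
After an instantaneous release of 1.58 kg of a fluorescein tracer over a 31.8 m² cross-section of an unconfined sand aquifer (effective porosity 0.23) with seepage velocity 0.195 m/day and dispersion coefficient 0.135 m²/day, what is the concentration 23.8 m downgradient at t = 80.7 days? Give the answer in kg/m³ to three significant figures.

For an instantaneous plane source, C(x,t) = M/(n_e·A·√(4πDt)) · exp(−(x−vt)²/(4Dt)), with n_e·A the pore (flow) area.
Plume center vt = 0.195 × 80.7 = 15.7365 m, so the well at 23.8 m is 8.0635 m downgradient of the peak.
√(4πDt) = 11.70 m, giving peak height M/(n_e·A·√(4πDt)) = 1.58/(0.23 × 31.8 × 11.70) = 0.01846 kg/m³.
(x−vt)²/(4Dt) = (8.0635)²/(4 × 0.135 × 80.7) = 1.492; exp(−1.492) = 0.2249.
C = 0.01846 × 0.2249 = 0.00415 kg/m³.

0.00415 kg/m³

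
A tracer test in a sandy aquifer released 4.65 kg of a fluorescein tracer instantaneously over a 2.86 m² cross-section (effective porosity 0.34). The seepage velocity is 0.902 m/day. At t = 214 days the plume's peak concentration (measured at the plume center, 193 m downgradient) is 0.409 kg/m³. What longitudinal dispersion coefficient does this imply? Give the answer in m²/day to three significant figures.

At the plume center C_max = M/(n_e·A·√(4πDt)), so D = M²/(4πt·(n_e·A·C_max)²).
n_e·A·C_max = 0.34 × 2.86 × 0.409 = 0.3977 kg/m.
D = 4.65²/(4π × 214 × 0.3977²) = 0.0508 m²/day.

0.0508 m²/day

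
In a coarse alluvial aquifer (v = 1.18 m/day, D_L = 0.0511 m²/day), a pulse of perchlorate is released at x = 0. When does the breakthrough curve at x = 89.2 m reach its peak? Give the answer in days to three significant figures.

75.6 days

For the 1D instantaneous-source solution, setting ∂C/∂t = 0 at fixed x gives v²t² + 2Dt − x² = 0, so t = (√(D² + v²x²) − D)/v².
√(D² + v²x²) = √(0.0511² + 1.18² × 89.2²) = 105.3; v² = 1.3924.
t = (105.3 − 0.0511)/1.3924 = 75.6 days (vs. the pure-advection estimate x/v = 75.6 d).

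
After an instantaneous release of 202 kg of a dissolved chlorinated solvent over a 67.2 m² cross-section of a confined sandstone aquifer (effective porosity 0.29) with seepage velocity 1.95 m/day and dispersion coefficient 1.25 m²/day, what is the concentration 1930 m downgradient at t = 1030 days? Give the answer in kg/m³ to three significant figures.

For an instantaneous plane source, C(x,t) = M/(n_e·A·√(4πDt)) · exp(−(x−vt)²/(4Dt)), with n_e·A the pore (flow) area.
Plume center vt = 1.95 × 1030 = 2008.5 m, so the well at 1930 m is 78.5 m upgradient of the peak.
√(4πDt) = 127.2 m, giving peak height M/(n_e·A·√(4πDt)) = 202/(0.29 × 67.2 × 127.2) = 0.08149 kg/m³.
(x−vt)²/(4Dt) = (-78.5)²/(4 × 1.25 × 1030) = 1.197; exp(−1.197) = 0.3021.
C = 0.08149 × 0.3021 = 0.0246 kg/m³.

0.0246 kg/m³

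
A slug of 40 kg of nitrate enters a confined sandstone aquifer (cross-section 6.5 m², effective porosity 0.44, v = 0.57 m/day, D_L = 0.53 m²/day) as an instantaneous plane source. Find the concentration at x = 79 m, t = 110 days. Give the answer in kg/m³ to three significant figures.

0.165 kg/m³

For an instantaneous plane source, C(x,t) = M/(n_e·A·√(4πDt)) · exp(−(x−vt)²/(4Dt)), with n_e·A the pore (flow) area.
Plume center vt = 0.57 × 110 = 62.7 m, so the well at 79 m is 16.3 m downgradient of the peak.
√(4πDt) = 27.07 m, giving peak height M/(n_e·A·√(4πDt)) = 40/(0.44 × 6.5 × 27.07) = 0.5167 kg/m³.
(x−vt)²/(4Dt) = (16.3)²/(4 × 0.53 × 110) = 1.139; exp(−1.139) = 0.3201.
C = 0.5167 × 0.3201 = 0.165 kg/m³.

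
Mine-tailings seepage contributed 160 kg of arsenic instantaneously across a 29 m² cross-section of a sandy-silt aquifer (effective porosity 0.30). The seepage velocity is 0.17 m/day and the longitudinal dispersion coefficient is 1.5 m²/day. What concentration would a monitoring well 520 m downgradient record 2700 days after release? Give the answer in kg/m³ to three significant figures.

0.0648 kg/m³

For an instantaneous plane source, C(x,t) = M/(n_e·A·√(4πDt)) · exp(−(x−vt)²/(4Dt)), with n_e·A the pore (flow) area.
Plume center vt = 0.17 × 2700 = 459 m, so the well at 520 m is 61 m downgradient of the peak.
√(4πDt) = 225.6 m, giving peak height M/(n_e·A·√(4πDt)) = 160/(0.30 × 29 × 225.6) = 0.08152 kg/m³.
(x−vt)²/(4Dt) = (61)²/(4 × 1.5 × 2700) = 0.2297; exp(−0.2297) = 0.7948.
C = 0.08152 × 0.7948 = 0.0648 kg/m³.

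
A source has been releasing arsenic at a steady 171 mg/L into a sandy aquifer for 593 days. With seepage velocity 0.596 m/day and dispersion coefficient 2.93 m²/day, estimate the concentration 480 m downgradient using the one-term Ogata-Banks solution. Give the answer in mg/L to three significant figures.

For a continuous step input, C/C₀ ≈ ½·erfc((x−vt)/(2√(Dt))).
vt = 0.596 × 593 = 353.428 m and 2√(Dt) = 2√(2.93 × 593) = 83.37 m.
Argument (x−vt)/(2√(Dt)) = (480 − 353.428)/83.37 = 1.518; ½·erfc(1.518) = 0.01591.
C = 171 × 0.01591 = 2.72 mg/L.

2.72 mg/L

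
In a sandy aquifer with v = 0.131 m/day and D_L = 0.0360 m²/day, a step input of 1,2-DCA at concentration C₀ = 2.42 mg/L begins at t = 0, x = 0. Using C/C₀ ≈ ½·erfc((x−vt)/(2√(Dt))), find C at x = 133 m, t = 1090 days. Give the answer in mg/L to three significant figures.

2.09 mg/L

For a continuous step input, C/C₀ ≈ ½·erfc((x−vt)/(2√(Dt))).
vt = 0.131 × 1090 = 142.79 m and 2√(Dt) = 2√(0.0360 × 1090) = 12.53 m.
Argument (x−vt)/(2√(Dt)) = (133 − 142.79)/12.53 = -0.7813; ½·erfc(-0.7813) = 0.8654.
C = 2.42 × 0.8654 = 2.09 mg/L.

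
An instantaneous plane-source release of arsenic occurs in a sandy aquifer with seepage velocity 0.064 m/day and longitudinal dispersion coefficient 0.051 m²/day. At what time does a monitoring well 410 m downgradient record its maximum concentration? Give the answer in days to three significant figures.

6390 days

For the 1D instantaneous-source solution, setting ∂C/∂t = 0 at fixed x gives v²t² + 2Dt − x² = 0, so t = (√(D² + v²x²) − D)/v².
√(D² + v²x²) = √(0.051² + 0.064² × 410²) = 26.24; v² = 0.004096.
t = (26.24 − 0.051)/0.004096 = 6390 days (vs. the pure-advection estimate x/v = 6410 d).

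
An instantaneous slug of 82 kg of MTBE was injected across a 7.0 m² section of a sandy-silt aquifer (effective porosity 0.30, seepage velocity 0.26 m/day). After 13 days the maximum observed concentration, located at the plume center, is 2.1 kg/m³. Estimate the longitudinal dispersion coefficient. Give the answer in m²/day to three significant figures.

2.12 m²/day

At the plume center C_max = M/(n_e·A·√(4πDt)), so D = M²/(4πt·(n_e·A·C_max)²).
n_e·A·C_max = 0.30 × 7.0 × 2.1 = 4.410 kg/m.
D = 82²/(4π × 13 × 4.410²) = 2.12 m²/day.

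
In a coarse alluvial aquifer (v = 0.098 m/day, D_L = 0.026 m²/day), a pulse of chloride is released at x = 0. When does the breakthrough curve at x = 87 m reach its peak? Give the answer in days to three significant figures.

For the 1D instantaneous-source solution, setting ∂C/∂t = 0 at fixed x gives v²t² + 2Dt − x² = 0, so t = (√(D² + v²x²) − D)/v².
√(D² + v²x²) = √(0.026² + 0.098² × 87²) = 8.526; v² = 0.009604.
t = (8.526 − 0.026)/0.009604 = 885 days (vs. the pure-advection estimate x/v = 888 d).

885 days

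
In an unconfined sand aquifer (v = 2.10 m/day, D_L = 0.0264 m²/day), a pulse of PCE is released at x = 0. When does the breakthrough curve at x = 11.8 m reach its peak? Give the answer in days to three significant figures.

5.61 days

For the 1D instantaneous-source solution, setting ∂C/∂t = 0 at fixed x gives v²t² + 2Dt − x² = 0, so t = (√(D² + v²x²) − D)/v².
√(D² + v²x²) = √(0.0264² + 2.10² × 11.8²) = 24.78; v² = 4.41.
t = (24.78 − 0.0264)/4.41 = 5.61 days (vs. the pure-advection estimate x/v = 5.62 d).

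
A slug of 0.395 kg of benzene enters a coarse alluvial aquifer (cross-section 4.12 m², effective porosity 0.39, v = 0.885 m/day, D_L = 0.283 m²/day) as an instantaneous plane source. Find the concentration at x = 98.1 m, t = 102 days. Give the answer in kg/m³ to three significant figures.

For an instantaneous plane source, C(x,t) = M/(n_e·A·√(4πDt)) · exp(−(x−vt)²/(4Dt)), with n_e·A the pore (flow) area.
Plume center vt = 0.885 × 102 = 90.27 m, so the well at 98.1 m is 7.83 m downgradient of the peak.
√(4πDt) = 19.05 m, giving peak height M/(n_e·A·√(4πDt)) = 0.395/(0.39 × 4.12 × 19.05) = 0.01290 kg/m³.
(x−vt)²/(4Dt) = (7.83)²/(4 × 0.283 × 102) = 0.5310; exp(−0.5310) = 0.5880.
C = 0.01290 × 0.5880 = 0.00759 kg/m³.

0.00759 kg/m³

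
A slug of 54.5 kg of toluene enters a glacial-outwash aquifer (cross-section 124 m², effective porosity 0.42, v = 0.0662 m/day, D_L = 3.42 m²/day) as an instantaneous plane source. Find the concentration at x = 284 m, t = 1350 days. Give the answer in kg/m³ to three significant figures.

For an instantaneous plane source, C(x,t) = M/(n_e·A·√(4πDt)) · exp(−(x−vt)²/(4Dt)), with n_e·A the pore (flow) area.
Plume center vt = 0.0662 × 1350 = 89.37 m, so the well at 284 m is 194.63 m downgradient of the peak.
√(4πDt) = 240.9 m, giving peak height M/(n_e·A·√(4πDt)) = 54.5/(0.42 × 124 × 240.9) = 0.004344 kg/m³.
(x−vt)²/(4Dt) = (194.63)²/(4 × 3.42 × 1350) = 2.051; exp(−2.051) = 0.1286.
C = 0.004344 × 0.1286 = 0.000559 kg/m³.

0.000559 kg/m³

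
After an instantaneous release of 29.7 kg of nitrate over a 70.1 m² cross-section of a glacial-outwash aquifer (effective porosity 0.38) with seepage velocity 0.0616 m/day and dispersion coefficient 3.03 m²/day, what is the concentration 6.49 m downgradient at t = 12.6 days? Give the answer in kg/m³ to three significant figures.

0.0411 kg/m³

For an instantaneous plane source, C(x,t) = M/(n_e·A·√(4πDt)) · exp(−(x−vt)²/(4Dt)), with n_e·A the pore (flow) area.
Plume center vt = 0.0616 × 12.6 = 0.77616 m, so the well at 6.49 m is 5.71384 m downgradient of the peak.
√(4πDt) = 21.90 m, giving peak height M/(n_e·A·√(4πDt)) = 29.7/(0.38 × 70.1 × 21.90) = 0.05091 kg/m³.
(x−vt)²/(4Dt) = (5.71384)²/(4 × 3.03 × 12.6) = 0.2138; exp(−0.2138) = 0.8075.
C = 0.05091 × 0.8075 = 0.0411 kg/m³.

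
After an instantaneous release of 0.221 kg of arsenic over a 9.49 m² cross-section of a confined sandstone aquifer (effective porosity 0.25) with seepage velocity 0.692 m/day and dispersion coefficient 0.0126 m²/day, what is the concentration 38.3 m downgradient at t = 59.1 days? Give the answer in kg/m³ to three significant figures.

0.00316 kg/m³

For an instantaneous plane source, C(x,t) = M/(n_e·A·√(4πDt)) · exp(−(x−vt)²/(4Dt)), with n_e·A the pore (flow) area.
Plume center vt = 0.692 × 59.1 = 40.8972 m, so the well at 38.3 m is 2.5972 m upgradient of the peak.
√(4πDt) = 3.059 m, giving peak height M/(n_e·A·√(4πDt)) = 0.221/(0.25 × 9.49 × 3.059) = 0.03045 kg/m³.
(x−vt)²/(4Dt) = (-2.5972)²/(4 × 0.0126 × 59.1) = 2.265; exp(−2.265) = 0.1038.
C = 0.03045 × 0.1038 = 0.00316 kg/m³.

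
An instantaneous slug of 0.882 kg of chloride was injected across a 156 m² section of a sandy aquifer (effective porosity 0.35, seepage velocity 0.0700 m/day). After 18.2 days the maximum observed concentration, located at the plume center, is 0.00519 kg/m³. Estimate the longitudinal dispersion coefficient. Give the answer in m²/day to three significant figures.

0.0424 m²/day

At the plume center C_max = M/(n_e·A·√(4πDt)), so D = M²/(4πt·(n_e·A·C_max)²).
n_e·A·C_max = 0.35 × 156 × 0.00519 = 0.2834 kg/m.
D = 0.882²/(4π × 18.2 × 0.2834²) = 0.0424 m²/day.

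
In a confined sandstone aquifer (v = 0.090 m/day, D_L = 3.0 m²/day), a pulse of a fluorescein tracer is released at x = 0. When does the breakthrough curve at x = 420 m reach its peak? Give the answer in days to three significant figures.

For the 1D instantaneous-source solution, setting ∂C/∂t = 0 at fixed x gives v²t² + 2Dt − x² = 0, so t = (√(D² + v²x²) − D)/v².
√(D² + v²x²) = √(3.0² + 0.090² × 420²) = 37.92; v² = 0.0081.
t = (37.92 − 3.0)/0.0081 = 4310 days (vs. the pure-advection estimate x/v = 4670 d).

4310 days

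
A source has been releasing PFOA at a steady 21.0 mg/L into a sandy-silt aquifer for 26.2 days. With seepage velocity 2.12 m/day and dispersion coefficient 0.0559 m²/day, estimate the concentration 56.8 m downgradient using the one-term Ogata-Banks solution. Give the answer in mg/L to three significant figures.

4.86 mg/L

For a continuous step input, C/C₀ ≈ ½·erfc((x−vt)/(2√(Dt))).
vt = 2.12 × 26.2 = 55.544 m and 2√(Dt) = 2√(0.0559 × 26.2) = 2.420 m.
Argument (x−vt)/(2√(Dt)) = (56.8 − 55.544)/2.420 = 0.5190; ½·erfc(0.5190) = 0.2315.
C = 21.0 × 0.2315 = 4.86 mg/L.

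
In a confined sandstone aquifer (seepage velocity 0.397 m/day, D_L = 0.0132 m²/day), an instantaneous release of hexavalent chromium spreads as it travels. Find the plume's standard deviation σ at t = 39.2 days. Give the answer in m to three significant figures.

Dispersive spreading gives a Gaussian with σ² = 2Dt; advection only shifts the center.
σ = √(2 × 0.0132 × 39.2) = 1.02 m.

1.02 m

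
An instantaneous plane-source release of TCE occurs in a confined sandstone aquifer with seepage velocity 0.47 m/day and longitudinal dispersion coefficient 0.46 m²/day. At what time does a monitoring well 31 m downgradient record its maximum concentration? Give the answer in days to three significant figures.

For the 1D instantaneous-source solution, setting ∂C/∂t = 0 at fixed x gives v²t² + 2Dt − x² = 0, so t = (√(D² + v²x²) − D)/v².
√(D² + v²x²) = √(0.46² + 0.47² × 31²) = 14.58; v² = 0.2209.
t = (14.58 − 0.46)/0.2209 = 63.9 days (vs. the pure-advection estimate x/v = 66.0 d).

63.9 days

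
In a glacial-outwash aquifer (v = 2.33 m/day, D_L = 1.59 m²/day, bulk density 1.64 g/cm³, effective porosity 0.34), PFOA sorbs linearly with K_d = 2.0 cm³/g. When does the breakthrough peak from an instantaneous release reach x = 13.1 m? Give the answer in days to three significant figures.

56.8 days

Retardation factor R = 1 + ρ_b·K_d/n = 1 + 1.64 × 2.0/0.34 = 10.65.
Sorption retards both mechanisms: v_R = v/R = 0.2188 m/day, D_R = D/R = 0.1493 m²/day.
Peak time from v_R²t² + 2D_R t − x² = 0: t = (√(D_R² + v_R²x²) − D_R)/v_R².
√(D_R² + v_R²x²) = √(0.1493² + 0.2188² × 13.1²) = 2.870; v_R² = 0.04787.
t = (2.870 − 0.1493)/0.04787 = 56.8 days.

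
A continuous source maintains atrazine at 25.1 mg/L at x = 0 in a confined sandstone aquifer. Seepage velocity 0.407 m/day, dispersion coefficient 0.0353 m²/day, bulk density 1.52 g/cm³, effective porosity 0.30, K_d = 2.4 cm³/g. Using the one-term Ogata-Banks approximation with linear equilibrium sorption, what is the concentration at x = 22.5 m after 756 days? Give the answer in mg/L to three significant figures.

Retardation factor R = 1 + ρ_b·K_d/n = 1 + 1.52 × 2.4/0.30 = 13.16.
Sorption retards both mechanisms: v_R = v/R = 0.03093 m/day, D_R = D/R = 0.002682 m²/day.
v_R·t = 0.03093 × 756 = 23.38308 m; 2√(D_R t) = 2.848 m; argument = (22.5 − 23.38308)/2.848 = -0.3101.
C = C₀ × ½·erfc(-0.3101) = 25.1 × 0.6695 = 16.8 mg/L.

16.8 mg/L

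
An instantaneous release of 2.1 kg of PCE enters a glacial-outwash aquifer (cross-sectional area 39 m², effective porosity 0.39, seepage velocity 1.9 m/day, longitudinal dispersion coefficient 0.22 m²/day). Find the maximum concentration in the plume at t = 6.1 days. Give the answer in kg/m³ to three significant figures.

0.0336 kg/m³

The peak of an instantaneous 1D plume sits at x = vt; there the Gaussian factor is 1 and C_max = M/(n_e·A·√(4πDt)), where n_e·A is the pore area the mass is dissolved in.
√(4πDt) = √(4π × 0.22 × 6.1) = 4.107 m, so C_max = 2.1/(0.39 × 39 × 4.107) = 0.0336 kg/m³.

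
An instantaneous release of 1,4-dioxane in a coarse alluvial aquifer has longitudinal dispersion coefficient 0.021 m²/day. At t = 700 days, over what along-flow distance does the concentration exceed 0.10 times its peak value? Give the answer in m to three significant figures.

The plume is Gaussian with σ = √(2Dt) = √(2 × 0.021 × 700) = 5.422 m.
C/C_peak = exp(−Δx²/(2σ²)) = 0.10 ⇒ Δx = σ·√(−2 ln 0.10) = 5.422 × 2.146 = 11.64 m.
Width = 2Δx = 23.3 m.

23.3 m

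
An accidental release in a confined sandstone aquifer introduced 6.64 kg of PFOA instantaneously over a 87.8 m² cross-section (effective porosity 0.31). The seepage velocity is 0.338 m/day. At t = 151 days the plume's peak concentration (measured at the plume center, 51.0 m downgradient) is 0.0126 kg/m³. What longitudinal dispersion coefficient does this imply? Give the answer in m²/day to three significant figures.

At the plume center C_max = M/(n_e·A·√(4πDt)), so D = M²/(4πt·(n_e·A·C_max)²).
n_e·A·C_max = 0.31 × 87.8 × 0.0126 = 0.3429 kg/m.
D = 6.64²/(4π × 151 × 0.3429²) = 0.198 m²/day.

0.198 m²/day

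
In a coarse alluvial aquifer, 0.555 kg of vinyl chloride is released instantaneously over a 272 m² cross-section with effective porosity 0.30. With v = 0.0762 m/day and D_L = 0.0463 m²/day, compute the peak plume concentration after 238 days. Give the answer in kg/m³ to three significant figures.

The peak of an instantaneous 1D plume sits at x = vt; there the Gaussian factor is 1 and C_max = M/(n_e·A·√(4πDt)), where n_e·A is the pore area the mass is dissolved in.
√(4πDt) = √(4π × 0.0463 × 238) = 11.77 m, so C_max = 0.555/(0.30 × 272 × 11.77) = 0.000578 kg/m³.

0.000578 kg/m³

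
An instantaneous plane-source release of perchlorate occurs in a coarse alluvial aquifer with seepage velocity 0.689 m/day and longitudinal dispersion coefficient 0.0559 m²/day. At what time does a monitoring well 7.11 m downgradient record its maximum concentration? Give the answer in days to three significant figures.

10.2 days

For the 1D instantaneous-source solution, setting ∂C/∂t = 0 at fixed x gives v²t² + 2Dt − x² = 0, so t = (√(D² + v²x²) − D)/v².
√(D² + v²x²) = √(0.0559² + 0.689² × 7.11²) = 4.899; v² = 0.474721.
t = (4.899 − 0.0559)/0.474721 = 10.2 days (vs. the pure-advection estimate x/v = 10.3 d).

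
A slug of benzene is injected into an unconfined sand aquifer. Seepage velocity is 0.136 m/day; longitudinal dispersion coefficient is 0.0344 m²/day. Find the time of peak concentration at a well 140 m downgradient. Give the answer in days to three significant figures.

For the 1D instantaneous-source solution, setting ∂C/∂t = 0 at fixed x gives v²t² + 2Dt − x² = 0, so t = (√(D² + v²x²) − D)/v².
√(D² + v²x²) = √(0.0344² + 0.136² × 140²) = 19.04; v² = 0.018496.
t = (19.04 − 0.0344)/0.018496 = 1030 days (vs. the pure-advection estimate x/v = 1030 d).

1030 days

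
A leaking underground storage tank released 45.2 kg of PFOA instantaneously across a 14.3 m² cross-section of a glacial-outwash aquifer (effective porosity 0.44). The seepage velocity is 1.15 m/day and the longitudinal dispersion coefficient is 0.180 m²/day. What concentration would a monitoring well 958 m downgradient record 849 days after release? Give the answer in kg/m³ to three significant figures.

0.0945 kg/m³

For an instantaneous plane source, C(x,t) = M/(n_e·A·√(4πDt)) · exp(−(x−vt)²/(4Dt)), with n_e·A the pore (flow) area.
Plume center vt = 1.15 × 849 = 976.35 m, so the well at 958 m is 18.35 m upgradient of the peak.
√(4πDt) = 43.82 m, giving peak height M/(n_e·A·√(4πDt)) = 45.2/(0.44 × 14.3 × 43.82) = 0.1639 kg/m³.
(x−vt)²/(4Dt) = (-18.35)²/(4 × 0.180 × 849) = 0.5508; exp(−0.5508) = 0.5765.
C = 0.1639 × 0.5765 = 0.0945 kg/m³.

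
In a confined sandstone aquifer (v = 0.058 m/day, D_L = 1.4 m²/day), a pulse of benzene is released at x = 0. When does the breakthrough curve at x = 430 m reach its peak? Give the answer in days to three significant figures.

For the 1D instantaneous-source solution, setting ∂C/∂t = 0 at fixed x gives v²t² + 2Dt − x² = 0, so t = (√(D² + v²x²) − D)/v².
√(D² + v²x²) = √(1.4² + 0.058² × 430²) = 24.98; v² = 0.003364.
t = (24.98 − 1.4)/0.003364 = 7010 days (vs. the pure-advection estimate x/v = 7410 d).

7010 days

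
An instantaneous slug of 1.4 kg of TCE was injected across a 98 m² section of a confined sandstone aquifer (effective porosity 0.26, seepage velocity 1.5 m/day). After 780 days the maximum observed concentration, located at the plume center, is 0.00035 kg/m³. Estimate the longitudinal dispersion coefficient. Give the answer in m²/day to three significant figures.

2.51 m²/day

At the plume center C_max = M/(n_e·A·√(4πDt)), so D = M²/(4πt·(n_e·A·C_max)²).
n_e·A·C_max = 0.26 × 98 × 0.00035 = 0.008918 kg/m.
D = 1.4²/(4π × 780 × 0.008918²) = 2.51 m²/day.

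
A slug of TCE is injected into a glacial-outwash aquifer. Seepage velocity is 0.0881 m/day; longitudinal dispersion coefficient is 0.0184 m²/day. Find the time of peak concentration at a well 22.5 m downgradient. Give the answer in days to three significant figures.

253 days

For the 1D instantaneous-source solution, setting ∂C/∂t = 0 at fixed x gives v²t² + 2Dt − x² = 0, so t = (√(D² + v²x²) − D)/v².
√(D² + v²x²) = √(0.0184² + 0.0881² × 22.5²) = 1.982; v² = 0.00776161.
t = (1.982 − 0.0184)/0.00776161 = 253 days (vs. the pure-advection estimate x/v = 255 d).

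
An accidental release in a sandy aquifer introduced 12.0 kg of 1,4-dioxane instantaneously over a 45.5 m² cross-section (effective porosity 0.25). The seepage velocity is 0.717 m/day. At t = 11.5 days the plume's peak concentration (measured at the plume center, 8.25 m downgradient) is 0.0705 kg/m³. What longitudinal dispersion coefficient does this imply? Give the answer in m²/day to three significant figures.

1.55 m²/day

At the plume center C_max = M/(n_e·A·√(4πDt)), so D = M²/(4πt·(n_e·A·C_max)²).
n_e·A·C_max = 0.25 × 45.5 × 0.0705 = 0.8019 kg/m.
D = 12.0²/(4π × 11.5 × 0.8019²) = 1.55 m²/day.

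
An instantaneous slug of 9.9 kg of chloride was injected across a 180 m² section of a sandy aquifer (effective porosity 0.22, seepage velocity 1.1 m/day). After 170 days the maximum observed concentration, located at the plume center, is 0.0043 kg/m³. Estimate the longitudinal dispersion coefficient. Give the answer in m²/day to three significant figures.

At the plume center C_max = M/(n_e·A·√(4πDt)), so D = M²/(4πt·(n_e·A·C_max)²).
n_e·A·C_max = 0.22 × 180 × 0.0043 = 0.1703 kg/m.
D = 9.9²/(4π × 170 × 0.1703²) = 1.58 m²/day.

1.58 m²/day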